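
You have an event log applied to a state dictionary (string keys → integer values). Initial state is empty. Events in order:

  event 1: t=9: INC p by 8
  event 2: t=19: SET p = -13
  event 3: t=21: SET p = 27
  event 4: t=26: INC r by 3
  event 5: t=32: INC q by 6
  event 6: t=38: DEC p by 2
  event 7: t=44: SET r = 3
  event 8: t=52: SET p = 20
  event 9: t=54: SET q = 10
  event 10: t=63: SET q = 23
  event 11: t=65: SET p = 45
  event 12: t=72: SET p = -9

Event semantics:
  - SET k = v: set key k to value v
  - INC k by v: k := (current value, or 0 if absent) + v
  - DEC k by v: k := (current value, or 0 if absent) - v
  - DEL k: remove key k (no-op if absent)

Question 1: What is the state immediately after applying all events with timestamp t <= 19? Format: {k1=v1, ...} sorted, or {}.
Answer: {p=-13}

Derivation:
Apply events with t <= 19 (2 events):
  after event 1 (t=9: INC p by 8): {p=8}
  after event 2 (t=19: SET p = -13): {p=-13}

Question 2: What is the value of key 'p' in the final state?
Track key 'p' through all 12 events:
  event 1 (t=9: INC p by 8): p (absent) -> 8
  event 2 (t=19: SET p = -13): p 8 -> -13
  event 3 (t=21: SET p = 27): p -13 -> 27
  event 4 (t=26: INC r by 3): p unchanged
  event 5 (t=32: INC q by 6): p unchanged
  event 6 (t=38: DEC p by 2): p 27 -> 25
  event 7 (t=44: SET r = 3): p unchanged
  event 8 (t=52: SET p = 20): p 25 -> 20
  event 9 (t=54: SET q = 10): p unchanged
  event 10 (t=63: SET q = 23): p unchanged
  event 11 (t=65: SET p = 45): p 20 -> 45
  event 12 (t=72: SET p = -9): p 45 -> -9
Final: p = -9

Answer: -9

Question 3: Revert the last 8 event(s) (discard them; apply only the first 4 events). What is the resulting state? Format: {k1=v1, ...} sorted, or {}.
Keep first 4 events (discard last 8):
  after event 1 (t=9: INC p by 8): {p=8}
  after event 2 (t=19: SET p = -13): {p=-13}
  after event 3 (t=21: SET p = 27): {p=27}
  after event 4 (t=26: INC r by 3): {p=27, r=3}

Answer: {p=27, r=3}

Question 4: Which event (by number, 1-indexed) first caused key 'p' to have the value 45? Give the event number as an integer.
Looking for first event where p becomes 45:
  event 1: p = 8
  event 2: p = -13
  event 3: p = 27
  event 4: p = 27
  event 5: p = 27
  event 6: p = 25
  event 7: p = 25
  event 8: p = 20
  event 9: p = 20
  event 10: p = 20
  event 11: p 20 -> 45  <-- first match

Answer: 11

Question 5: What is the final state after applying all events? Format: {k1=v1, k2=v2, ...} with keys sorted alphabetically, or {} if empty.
Answer: {p=-9, q=23, r=3}

Derivation:
  after event 1 (t=9: INC p by 8): {p=8}
  after event 2 (t=19: SET p = -13): {p=-13}
  after event 3 (t=21: SET p = 27): {p=27}
  after event 4 (t=26: INC r by 3): {p=27, r=3}
  after event 5 (t=32: INC q by 6): {p=27, q=6, r=3}
  after event 6 (t=38: DEC p by 2): {p=25, q=6, r=3}
  after event 7 (t=44: SET r = 3): {p=25, q=6, r=3}
  after event 8 (t=52: SET p = 20): {p=20, q=6, r=3}
  after event 9 (t=54: SET q = 10): {p=20, q=10, r=3}
  after event 10 (t=63: SET q = 23): {p=20, q=23, r=3}
  after event 11 (t=65: SET p = 45): {p=45, q=23, r=3}
  after event 12 (t=72: SET p = -9): {p=-9, q=23, r=3}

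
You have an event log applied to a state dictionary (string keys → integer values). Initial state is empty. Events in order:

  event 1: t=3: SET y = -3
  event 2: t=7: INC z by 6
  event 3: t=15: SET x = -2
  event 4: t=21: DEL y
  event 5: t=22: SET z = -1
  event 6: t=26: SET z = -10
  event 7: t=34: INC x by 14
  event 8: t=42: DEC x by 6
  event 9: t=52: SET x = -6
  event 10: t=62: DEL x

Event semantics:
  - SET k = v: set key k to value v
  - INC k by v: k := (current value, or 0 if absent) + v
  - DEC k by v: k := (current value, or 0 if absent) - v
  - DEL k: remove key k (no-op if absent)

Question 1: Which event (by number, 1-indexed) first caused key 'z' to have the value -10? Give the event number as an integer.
Looking for first event where z becomes -10:
  event 2: z = 6
  event 3: z = 6
  event 4: z = 6
  event 5: z = -1
  event 6: z -1 -> -10  <-- first match

Answer: 6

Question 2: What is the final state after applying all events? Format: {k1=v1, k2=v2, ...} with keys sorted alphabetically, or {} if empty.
  after event 1 (t=3: SET y = -3): {y=-3}
  after event 2 (t=7: INC z by 6): {y=-3, z=6}
  after event 3 (t=15: SET x = -2): {x=-2, y=-3, z=6}
  after event 4 (t=21: DEL y): {x=-2, z=6}
  after event 5 (t=22: SET z = -1): {x=-2, z=-1}
  after event 6 (t=26: SET z = -10): {x=-2, z=-10}
  after event 7 (t=34: INC x by 14): {x=12, z=-10}
  after event 8 (t=42: DEC x by 6): {x=6, z=-10}
  after event 9 (t=52: SET x = -6): {x=-6, z=-10}
  after event 10 (t=62: DEL x): {z=-10}

Answer: {z=-10}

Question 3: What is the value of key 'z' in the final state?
Track key 'z' through all 10 events:
  event 1 (t=3: SET y = -3): z unchanged
  event 2 (t=7: INC z by 6): z (absent) -> 6
  event 3 (t=15: SET x = -2): z unchanged
  event 4 (t=21: DEL y): z unchanged
  event 5 (t=22: SET z = -1): z 6 -> -1
  event 6 (t=26: SET z = -10): z -1 -> -10
  event 7 (t=34: INC x by 14): z unchanged
  event 8 (t=42: DEC x by 6): z unchanged
  event 9 (t=52: SET x = -6): z unchanged
  event 10 (t=62: DEL x): z unchanged
Final: z = -10

Answer: -10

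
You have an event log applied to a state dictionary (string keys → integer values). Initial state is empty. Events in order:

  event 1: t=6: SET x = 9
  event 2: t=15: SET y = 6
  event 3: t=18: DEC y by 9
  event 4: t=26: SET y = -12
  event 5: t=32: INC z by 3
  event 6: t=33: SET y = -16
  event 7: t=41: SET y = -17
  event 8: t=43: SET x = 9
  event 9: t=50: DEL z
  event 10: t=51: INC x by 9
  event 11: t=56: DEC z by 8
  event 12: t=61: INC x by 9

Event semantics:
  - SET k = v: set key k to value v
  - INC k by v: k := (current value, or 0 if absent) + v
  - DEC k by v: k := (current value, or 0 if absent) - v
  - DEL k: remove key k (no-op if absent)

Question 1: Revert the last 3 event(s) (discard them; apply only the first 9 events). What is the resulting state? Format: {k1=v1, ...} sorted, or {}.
Keep first 9 events (discard last 3):
  after event 1 (t=6: SET x = 9): {x=9}
  after event 2 (t=15: SET y = 6): {x=9, y=6}
  after event 3 (t=18: DEC y by 9): {x=9, y=-3}
  after event 4 (t=26: SET y = -12): {x=9, y=-12}
  after event 5 (t=32: INC z by 3): {x=9, y=-12, z=3}
  after event 6 (t=33: SET y = -16): {x=9, y=-16, z=3}
  after event 7 (t=41: SET y = -17): {x=9, y=-17, z=3}
  after event 8 (t=43: SET x = 9): {x=9, y=-17, z=3}
  after event 9 (t=50: DEL z): {x=9, y=-17}

Answer: {x=9, y=-17}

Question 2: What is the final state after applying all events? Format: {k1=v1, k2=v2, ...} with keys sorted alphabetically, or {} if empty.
  after event 1 (t=6: SET x = 9): {x=9}
  after event 2 (t=15: SET y = 6): {x=9, y=6}
  after event 3 (t=18: DEC y by 9): {x=9, y=-3}
  after event 4 (t=26: SET y = -12): {x=9, y=-12}
  after event 5 (t=32: INC z by 3): {x=9, y=-12, z=3}
  after event 6 (t=33: SET y = -16): {x=9, y=-16, z=3}
  after event 7 (t=41: SET y = -17): {x=9, y=-17, z=3}
  after event 8 (t=43: SET x = 9): {x=9, y=-17, z=3}
  after event 9 (t=50: DEL z): {x=9, y=-17}
  after event 10 (t=51: INC x by 9): {x=18, y=-17}
  after event 11 (t=56: DEC z by 8): {x=18, y=-17, z=-8}
  after event 12 (t=61: INC x by 9): {x=27, y=-17, z=-8}

Answer: {x=27, y=-17, z=-8}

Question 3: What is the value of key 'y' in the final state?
Track key 'y' through all 12 events:
  event 1 (t=6: SET x = 9): y unchanged
  event 2 (t=15: SET y = 6): y (absent) -> 6
  event 3 (t=18: DEC y by 9): y 6 -> -3
  event 4 (t=26: SET y = -12): y -3 -> -12
  event 5 (t=32: INC z by 3): y unchanged
  event 6 (t=33: SET y = -16): y -12 -> -16
  event 7 (t=41: SET y = -17): y -16 -> -17
  event 8 (t=43: SET x = 9): y unchanged
  event 9 (t=50: DEL z): y unchanged
  event 10 (t=51: INC x by 9): y unchanged
  event 11 (t=56: DEC z by 8): y unchanged
  event 12 (t=61: INC x by 9): y unchanged
Final: y = -17

Answer: -17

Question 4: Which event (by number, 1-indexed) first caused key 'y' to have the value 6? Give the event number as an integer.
Answer: 2

Derivation:
Looking for first event where y becomes 6:
  event 2: y (absent) -> 6  <-- first match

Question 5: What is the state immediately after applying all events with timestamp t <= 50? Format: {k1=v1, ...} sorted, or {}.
Answer: {x=9, y=-17}

Derivation:
Apply events with t <= 50 (9 events):
  after event 1 (t=6: SET x = 9): {x=9}
  after event 2 (t=15: SET y = 6): {x=9, y=6}
  after event 3 (t=18: DEC y by 9): {x=9, y=-3}
  after event 4 (t=26: SET y = -12): {x=9, y=-12}
  after event 5 (t=32: INC z by 3): {x=9, y=-12, z=3}
  after event 6 (t=33: SET y = -16): {x=9, y=-16, z=3}
  after event 7 (t=41: SET y = -17): {x=9, y=-17, z=3}
  after event 8 (t=43: SET x = 9): {x=9, y=-17, z=3}
  after event 9 (t=50: DEL z): {x=9, y=-17}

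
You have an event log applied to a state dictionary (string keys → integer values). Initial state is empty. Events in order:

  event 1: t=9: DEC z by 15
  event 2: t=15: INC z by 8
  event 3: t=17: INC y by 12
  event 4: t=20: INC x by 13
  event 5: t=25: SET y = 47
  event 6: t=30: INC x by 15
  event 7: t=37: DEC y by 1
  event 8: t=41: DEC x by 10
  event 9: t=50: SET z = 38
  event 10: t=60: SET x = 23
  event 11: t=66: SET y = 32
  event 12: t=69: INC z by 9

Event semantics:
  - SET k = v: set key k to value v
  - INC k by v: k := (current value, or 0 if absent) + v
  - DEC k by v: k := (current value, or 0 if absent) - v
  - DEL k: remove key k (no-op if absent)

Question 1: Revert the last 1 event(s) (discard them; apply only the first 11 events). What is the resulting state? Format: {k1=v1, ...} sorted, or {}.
Keep first 11 events (discard last 1):
  after event 1 (t=9: DEC z by 15): {z=-15}
  after event 2 (t=15: INC z by 8): {z=-7}
  after event 3 (t=17: INC y by 12): {y=12, z=-7}
  after event 4 (t=20: INC x by 13): {x=13, y=12, z=-7}
  after event 5 (t=25: SET y = 47): {x=13, y=47, z=-7}
  after event 6 (t=30: INC x by 15): {x=28, y=47, z=-7}
  after event 7 (t=37: DEC y by 1): {x=28, y=46, z=-7}
  after event 8 (t=41: DEC x by 10): {x=18, y=46, z=-7}
  after event 9 (t=50: SET z = 38): {x=18, y=46, z=38}
  after event 10 (t=60: SET x = 23): {x=23, y=46, z=38}
  after event 11 (t=66: SET y = 32): {x=23, y=32, z=38}

Answer: {x=23, y=32, z=38}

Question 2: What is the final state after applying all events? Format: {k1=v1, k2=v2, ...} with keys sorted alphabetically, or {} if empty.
  after event 1 (t=9: DEC z by 15): {z=-15}
  after event 2 (t=15: INC z by 8): {z=-7}
  after event 3 (t=17: INC y by 12): {y=12, z=-7}
  after event 4 (t=20: INC x by 13): {x=13, y=12, z=-7}
  after event 5 (t=25: SET y = 47): {x=13, y=47, z=-7}
  after event 6 (t=30: INC x by 15): {x=28, y=47, z=-7}
  after event 7 (t=37: DEC y by 1): {x=28, y=46, z=-7}
  after event 8 (t=41: DEC x by 10): {x=18, y=46, z=-7}
  after event 9 (t=50: SET z = 38): {x=18, y=46, z=38}
  after event 10 (t=60: SET x = 23): {x=23, y=46, z=38}
  after event 11 (t=66: SET y = 32): {x=23, y=32, z=38}
  after event 12 (t=69: INC z by 9): {x=23, y=32, z=47}

Answer: {x=23, y=32, z=47}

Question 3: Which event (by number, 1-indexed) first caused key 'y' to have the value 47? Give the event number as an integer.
Looking for first event where y becomes 47:
  event 3: y = 12
  event 4: y = 12
  event 5: y 12 -> 47  <-- first match

Answer: 5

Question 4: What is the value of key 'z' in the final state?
Answer: 47

Derivation:
Track key 'z' through all 12 events:
  event 1 (t=9: DEC z by 15): z (absent) -> -15
  event 2 (t=15: INC z by 8): z -15 -> -7
  event 3 (t=17: INC y by 12): z unchanged
  event 4 (t=20: INC x by 13): z unchanged
  event 5 (t=25: SET y = 47): z unchanged
  event 6 (t=30: INC x by 15): z unchanged
  event 7 (t=37: DEC y by 1): z unchanged
  event 8 (t=41: DEC x by 10): z unchanged
  event 9 (t=50: SET z = 38): z -7 -> 38
  event 10 (t=60: SET x = 23): z unchanged
  event 11 (t=66: SET y = 32): z unchanged
  event 12 (t=69: INC z by 9): z 38 -> 47
Final: z = 47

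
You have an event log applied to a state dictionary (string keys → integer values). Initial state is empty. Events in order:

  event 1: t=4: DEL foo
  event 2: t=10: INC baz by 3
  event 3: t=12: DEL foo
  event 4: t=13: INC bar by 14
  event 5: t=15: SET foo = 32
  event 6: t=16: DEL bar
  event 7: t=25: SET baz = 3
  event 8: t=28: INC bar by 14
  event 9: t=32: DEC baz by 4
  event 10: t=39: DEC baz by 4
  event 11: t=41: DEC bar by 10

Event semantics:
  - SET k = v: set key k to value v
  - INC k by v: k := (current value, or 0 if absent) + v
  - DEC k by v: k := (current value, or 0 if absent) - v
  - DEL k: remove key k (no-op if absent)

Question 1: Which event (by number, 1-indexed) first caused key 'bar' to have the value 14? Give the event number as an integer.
Answer: 4

Derivation:
Looking for first event where bar becomes 14:
  event 4: bar (absent) -> 14  <-- first match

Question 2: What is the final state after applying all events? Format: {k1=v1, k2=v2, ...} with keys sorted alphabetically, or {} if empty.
  after event 1 (t=4: DEL foo): {}
  after event 2 (t=10: INC baz by 3): {baz=3}
  after event 3 (t=12: DEL foo): {baz=3}
  after event 4 (t=13: INC bar by 14): {bar=14, baz=3}
  after event 5 (t=15: SET foo = 32): {bar=14, baz=3, foo=32}
  after event 6 (t=16: DEL bar): {baz=3, foo=32}
  after event 7 (t=25: SET baz = 3): {baz=3, foo=32}
  after event 8 (t=28: INC bar by 14): {bar=14, baz=3, foo=32}
  after event 9 (t=32: DEC baz by 4): {bar=14, baz=-1, foo=32}
  after event 10 (t=39: DEC baz by 4): {bar=14, baz=-5, foo=32}
  after event 11 (t=41: DEC bar by 10): {bar=4, baz=-5, foo=32}

Answer: {bar=4, baz=-5, foo=32}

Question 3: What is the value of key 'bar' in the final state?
Answer: 4

Derivation:
Track key 'bar' through all 11 events:
  event 1 (t=4: DEL foo): bar unchanged
  event 2 (t=10: INC baz by 3): bar unchanged
  event 3 (t=12: DEL foo): bar unchanged
  event 4 (t=13: INC bar by 14): bar (absent) -> 14
  event 5 (t=15: SET foo = 32): bar unchanged
  event 6 (t=16: DEL bar): bar 14 -> (absent)
  event 7 (t=25: SET baz = 3): bar unchanged
  event 8 (t=28: INC bar by 14): bar (absent) -> 14
  event 9 (t=32: DEC baz by 4): bar unchanged
  event 10 (t=39: DEC baz by 4): bar unchanged
  event 11 (t=41: DEC bar by 10): bar 14 -> 4
Final: bar = 4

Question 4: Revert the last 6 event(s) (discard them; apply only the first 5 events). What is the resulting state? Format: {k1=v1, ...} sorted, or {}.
Keep first 5 events (discard last 6):
  after event 1 (t=4: DEL foo): {}
  after event 2 (t=10: INC baz by 3): {baz=3}
  after event 3 (t=12: DEL foo): {baz=3}
  after event 4 (t=13: INC bar by 14): {bar=14, baz=3}
  after event 5 (t=15: SET foo = 32): {bar=14, baz=3, foo=32}

Answer: {bar=14, baz=3, foo=32}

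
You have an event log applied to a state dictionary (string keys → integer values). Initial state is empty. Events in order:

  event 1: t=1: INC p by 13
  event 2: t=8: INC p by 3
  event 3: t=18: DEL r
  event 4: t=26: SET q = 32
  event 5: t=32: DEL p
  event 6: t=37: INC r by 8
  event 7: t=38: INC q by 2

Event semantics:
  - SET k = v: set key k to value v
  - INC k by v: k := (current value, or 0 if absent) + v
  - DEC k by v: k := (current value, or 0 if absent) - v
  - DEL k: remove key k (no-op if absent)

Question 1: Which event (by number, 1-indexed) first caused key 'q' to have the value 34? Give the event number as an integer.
Answer: 7

Derivation:
Looking for first event where q becomes 34:
  event 4: q = 32
  event 5: q = 32
  event 6: q = 32
  event 7: q 32 -> 34  <-- first match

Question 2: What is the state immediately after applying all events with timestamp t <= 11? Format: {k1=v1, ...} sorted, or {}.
Apply events with t <= 11 (2 events):
  after event 1 (t=1: INC p by 13): {p=13}
  after event 2 (t=8: INC p by 3): {p=16}

Answer: {p=16}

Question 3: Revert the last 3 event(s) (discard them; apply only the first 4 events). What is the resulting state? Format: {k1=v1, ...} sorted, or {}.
Answer: {p=16, q=32}

Derivation:
Keep first 4 events (discard last 3):
  after event 1 (t=1: INC p by 13): {p=13}
  after event 2 (t=8: INC p by 3): {p=16}
  after event 3 (t=18: DEL r): {p=16}
  after event 4 (t=26: SET q = 32): {p=16, q=32}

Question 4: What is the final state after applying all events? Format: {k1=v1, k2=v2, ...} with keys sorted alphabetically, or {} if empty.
  after event 1 (t=1: INC p by 13): {p=13}
  after event 2 (t=8: INC p by 3): {p=16}
  after event 3 (t=18: DEL r): {p=16}
  after event 4 (t=26: SET q = 32): {p=16, q=32}
  after event 5 (t=32: DEL p): {q=32}
  after event 6 (t=37: INC r by 8): {q=32, r=8}
  after event 7 (t=38: INC q by 2): {q=34, r=8}

Answer: {q=34, r=8}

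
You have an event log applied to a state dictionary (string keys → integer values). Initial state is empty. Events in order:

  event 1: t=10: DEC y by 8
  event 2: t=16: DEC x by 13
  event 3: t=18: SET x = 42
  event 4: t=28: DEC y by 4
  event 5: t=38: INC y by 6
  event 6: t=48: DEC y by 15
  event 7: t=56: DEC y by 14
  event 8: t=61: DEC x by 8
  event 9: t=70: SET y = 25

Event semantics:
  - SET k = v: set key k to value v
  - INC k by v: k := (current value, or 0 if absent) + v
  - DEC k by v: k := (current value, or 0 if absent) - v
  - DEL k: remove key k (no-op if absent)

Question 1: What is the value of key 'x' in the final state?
Answer: 34

Derivation:
Track key 'x' through all 9 events:
  event 1 (t=10: DEC y by 8): x unchanged
  event 2 (t=16: DEC x by 13): x (absent) -> -13
  event 3 (t=18: SET x = 42): x -13 -> 42
  event 4 (t=28: DEC y by 4): x unchanged
  event 5 (t=38: INC y by 6): x unchanged
  event 6 (t=48: DEC y by 15): x unchanged
  event 7 (t=56: DEC y by 14): x unchanged
  event 8 (t=61: DEC x by 8): x 42 -> 34
  event 9 (t=70: SET y = 25): x unchanged
Final: x = 34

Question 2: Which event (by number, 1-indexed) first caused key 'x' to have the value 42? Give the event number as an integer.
Looking for first event where x becomes 42:
  event 2: x = -13
  event 3: x -13 -> 42  <-- first match

Answer: 3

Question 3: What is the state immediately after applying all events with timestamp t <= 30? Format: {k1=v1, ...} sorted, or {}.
Apply events with t <= 30 (4 events):
  after event 1 (t=10: DEC y by 8): {y=-8}
  after event 2 (t=16: DEC x by 13): {x=-13, y=-8}
  after event 3 (t=18: SET x = 42): {x=42, y=-8}
  after event 4 (t=28: DEC y by 4): {x=42, y=-12}

Answer: {x=42, y=-12}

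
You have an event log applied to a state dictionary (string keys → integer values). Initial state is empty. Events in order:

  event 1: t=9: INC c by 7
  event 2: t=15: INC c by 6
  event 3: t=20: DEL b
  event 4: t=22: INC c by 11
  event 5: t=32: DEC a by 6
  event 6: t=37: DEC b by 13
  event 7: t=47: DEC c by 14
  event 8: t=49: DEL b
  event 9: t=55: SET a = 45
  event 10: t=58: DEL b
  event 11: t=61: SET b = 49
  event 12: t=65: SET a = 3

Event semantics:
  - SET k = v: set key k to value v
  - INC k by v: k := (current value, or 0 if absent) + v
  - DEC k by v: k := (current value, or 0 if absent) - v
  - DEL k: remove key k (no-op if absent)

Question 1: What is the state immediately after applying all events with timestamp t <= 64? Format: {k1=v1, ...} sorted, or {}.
Apply events with t <= 64 (11 events):
  after event 1 (t=9: INC c by 7): {c=7}
  after event 2 (t=15: INC c by 6): {c=13}
  after event 3 (t=20: DEL b): {c=13}
  after event 4 (t=22: INC c by 11): {c=24}
  after event 5 (t=32: DEC a by 6): {a=-6, c=24}
  after event 6 (t=37: DEC b by 13): {a=-6, b=-13, c=24}
  after event 7 (t=47: DEC c by 14): {a=-6, b=-13, c=10}
  after event 8 (t=49: DEL b): {a=-6, c=10}
  after event 9 (t=55: SET a = 45): {a=45, c=10}
  after event 10 (t=58: DEL b): {a=45, c=10}
  after event 11 (t=61: SET b = 49): {a=45, b=49, c=10}

Answer: {a=45, b=49, c=10}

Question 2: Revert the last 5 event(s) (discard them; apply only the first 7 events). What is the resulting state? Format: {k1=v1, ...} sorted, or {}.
Answer: {a=-6, b=-13, c=10}

Derivation:
Keep first 7 events (discard last 5):
  after event 1 (t=9: INC c by 7): {c=7}
  after event 2 (t=15: INC c by 6): {c=13}
  after event 3 (t=20: DEL b): {c=13}
  after event 4 (t=22: INC c by 11): {c=24}
  after event 5 (t=32: DEC a by 6): {a=-6, c=24}
  after event 6 (t=37: DEC b by 13): {a=-6, b=-13, c=24}
  after event 7 (t=47: DEC c by 14): {a=-6, b=-13, c=10}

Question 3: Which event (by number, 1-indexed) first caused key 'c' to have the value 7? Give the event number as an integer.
Looking for first event where c becomes 7:
  event 1: c (absent) -> 7  <-- first match

Answer: 1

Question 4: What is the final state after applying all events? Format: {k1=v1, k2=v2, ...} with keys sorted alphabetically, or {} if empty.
Answer: {a=3, b=49, c=10}

Derivation:
  after event 1 (t=9: INC c by 7): {c=7}
  after event 2 (t=15: INC c by 6): {c=13}
  after event 3 (t=20: DEL b): {c=13}
  after event 4 (t=22: INC c by 11): {c=24}
  after event 5 (t=32: DEC a by 6): {a=-6, c=24}
  after event 6 (t=37: DEC b by 13): {a=-6, b=-13, c=24}
  after event 7 (t=47: DEC c by 14): {a=-6, b=-13, c=10}
  after event 8 (t=49: DEL b): {a=-6, c=10}
  after event 9 (t=55: SET a = 45): {a=45, c=10}
  after event 10 (t=58: DEL b): {a=45, c=10}
  after event 11 (t=61: SET b = 49): {a=45, b=49, c=10}
  after event 12 (t=65: SET a = 3): {a=3, b=49, c=10}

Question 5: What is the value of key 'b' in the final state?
Answer: 49

Derivation:
Track key 'b' through all 12 events:
  event 1 (t=9: INC c by 7): b unchanged
  event 2 (t=15: INC c by 6): b unchanged
  event 3 (t=20: DEL b): b (absent) -> (absent)
  event 4 (t=22: INC c by 11): b unchanged
  event 5 (t=32: DEC a by 6): b unchanged
  event 6 (t=37: DEC b by 13): b (absent) -> -13
  event 7 (t=47: DEC c by 14): b unchanged
  event 8 (t=49: DEL b): b -13 -> (absent)
  event 9 (t=55: SET a = 45): b unchanged
  event 10 (t=58: DEL b): b (absent) -> (absent)
  event 11 (t=61: SET b = 49): b (absent) -> 49
  event 12 (t=65: SET a = 3): b unchanged
Final: b = 49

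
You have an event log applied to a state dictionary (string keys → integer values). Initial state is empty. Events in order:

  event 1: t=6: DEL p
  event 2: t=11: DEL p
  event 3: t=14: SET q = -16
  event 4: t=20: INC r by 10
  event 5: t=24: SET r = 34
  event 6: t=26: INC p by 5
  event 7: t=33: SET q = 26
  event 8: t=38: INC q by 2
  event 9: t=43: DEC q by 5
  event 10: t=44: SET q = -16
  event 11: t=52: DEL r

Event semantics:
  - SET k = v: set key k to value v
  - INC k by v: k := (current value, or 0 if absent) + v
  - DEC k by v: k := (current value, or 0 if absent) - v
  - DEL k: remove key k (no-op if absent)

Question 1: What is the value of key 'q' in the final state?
Track key 'q' through all 11 events:
  event 1 (t=6: DEL p): q unchanged
  event 2 (t=11: DEL p): q unchanged
  event 3 (t=14: SET q = -16): q (absent) -> -16
  event 4 (t=20: INC r by 10): q unchanged
  event 5 (t=24: SET r = 34): q unchanged
  event 6 (t=26: INC p by 5): q unchanged
  event 7 (t=33: SET q = 26): q -16 -> 26
  event 8 (t=38: INC q by 2): q 26 -> 28
  event 9 (t=43: DEC q by 5): q 28 -> 23
  event 10 (t=44: SET q = -16): q 23 -> -16
  event 11 (t=52: DEL r): q unchanged
Final: q = -16

Answer: -16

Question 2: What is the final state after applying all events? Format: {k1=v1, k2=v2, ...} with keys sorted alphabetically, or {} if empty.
Answer: {p=5, q=-16}

Derivation:
  after event 1 (t=6: DEL p): {}
  after event 2 (t=11: DEL p): {}
  after event 3 (t=14: SET q = -16): {q=-16}
  after event 4 (t=20: INC r by 10): {q=-16, r=10}
  after event 5 (t=24: SET r = 34): {q=-16, r=34}
  after event 6 (t=26: INC p by 5): {p=5, q=-16, r=34}
  after event 7 (t=33: SET q = 26): {p=5, q=26, r=34}
  after event 8 (t=38: INC q by 2): {p=5, q=28, r=34}
  after event 9 (t=43: DEC q by 5): {p=5, q=23, r=34}
  after event 10 (t=44: SET q = -16): {p=5, q=-16, r=34}
  after event 11 (t=52: DEL r): {p=5, q=-16}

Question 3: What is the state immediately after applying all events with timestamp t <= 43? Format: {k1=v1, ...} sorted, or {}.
Answer: {p=5, q=23, r=34}

Derivation:
Apply events with t <= 43 (9 events):
  after event 1 (t=6: DEL p): {}
  after event 2 (t=11: DEL p): {}
  after event 3 (t=14: SET q = -16): {q=-16}
  after event 4 (t=20: INC r by 10): {q=-16, r=10}
  after event 5 (t=24: SET r = 34): {q=-16, r=34}
  after event 6 (t=26: INC p by 5): {p=5, q=-16, r=34}
  after event 7 (t=33: SET q = 26): {p=5, q=26, r=34}
  after event 8 (t=38: INC q by 2): {p=5, q=28, r=34}
  after event 9 (t=43: DEC q by 5): {p=5, q=23, r=34}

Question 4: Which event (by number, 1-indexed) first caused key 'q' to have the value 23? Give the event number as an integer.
Answer: 9

Derivation:
Looking for first event where q becomes 23:
  event 3: q = -16
  event 4: q = -16
  event 5: q = -16
  event 6: q = -16
  event 7: q = 26
  event 8: q = 28
  event 9: q 28 -> 23  <-- first match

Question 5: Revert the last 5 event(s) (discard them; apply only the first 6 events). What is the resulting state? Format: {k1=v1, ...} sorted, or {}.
Keep first 6 events (discard last 5):
  after event 1 (t=6: DEL p): {}
  after event 2 (t=11: DEL p): {}
  after event 3 (t=14: SET q = -16): {q=-16}
  after event 4 (t=20: INC r by 10): {q=-16, r=10}
  after event 5 (t=24: SET r = 34): {q=-16, r=34}
  after event 6 (t=26: INC p by 5): {p=5, q=-16, r=34}

Answer: {p=5, q=-16, r=34}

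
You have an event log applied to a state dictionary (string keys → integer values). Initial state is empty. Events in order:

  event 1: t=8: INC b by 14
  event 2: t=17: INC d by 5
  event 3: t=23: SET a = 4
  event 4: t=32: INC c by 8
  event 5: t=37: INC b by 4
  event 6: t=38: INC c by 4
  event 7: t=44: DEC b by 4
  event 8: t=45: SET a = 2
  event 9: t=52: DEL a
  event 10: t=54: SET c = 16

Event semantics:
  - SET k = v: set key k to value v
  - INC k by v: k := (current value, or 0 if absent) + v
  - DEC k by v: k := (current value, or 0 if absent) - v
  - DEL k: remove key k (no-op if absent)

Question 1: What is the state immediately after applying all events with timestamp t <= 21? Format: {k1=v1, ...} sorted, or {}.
Answer: {b=14, d=5}

Derivation:
Apply events with t <= 21 (2 events):
  after event 1 (t=8: INC b by 14): {b=14}
  after event 2 (t=17: INC d by 5): {b=14, d=5}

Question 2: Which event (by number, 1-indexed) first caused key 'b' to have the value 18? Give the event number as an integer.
Looking for first event where b becomes 18:
  event 1: b = 14
  event 2: b = 14
  event 3: b = 14
  event 4: b = 14
  event 5: b 14 -> 18  <-- first match

Answer: 5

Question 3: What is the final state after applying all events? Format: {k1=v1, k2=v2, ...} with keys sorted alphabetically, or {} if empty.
  after event 1 (t=8: INC b by 14): {b=14}
  after event 2 (t=17: INC d by 5): {b=14, d=5}
  after event 3 (t=23: SET a = 4): {a=4, b=14, d=5}
  after event 4 (t=32: INC c by 8): {a=4, b=14, c=8, d=5}
  after event 5 (t=37: INC b by 4): {a=4, b=18, c=8, d=5}
  after event 6 (t=38: INC c by 4): {a=4, b=18, c=12, d=5}
  after event 7 (t=44: DEC b by 4): {a=4, b=14, c=12, d=5}
  after event 8 (t=45: SET a = 2): {a=2, b=14, c=12, d=5}
  after event 9 (t=52: DEL a): {b=14, c=12, d=5}
  after event 10 (t=54: SET c = 16): {b=14, c=16, d=5}

Answer: {b=14, c=16, d=5}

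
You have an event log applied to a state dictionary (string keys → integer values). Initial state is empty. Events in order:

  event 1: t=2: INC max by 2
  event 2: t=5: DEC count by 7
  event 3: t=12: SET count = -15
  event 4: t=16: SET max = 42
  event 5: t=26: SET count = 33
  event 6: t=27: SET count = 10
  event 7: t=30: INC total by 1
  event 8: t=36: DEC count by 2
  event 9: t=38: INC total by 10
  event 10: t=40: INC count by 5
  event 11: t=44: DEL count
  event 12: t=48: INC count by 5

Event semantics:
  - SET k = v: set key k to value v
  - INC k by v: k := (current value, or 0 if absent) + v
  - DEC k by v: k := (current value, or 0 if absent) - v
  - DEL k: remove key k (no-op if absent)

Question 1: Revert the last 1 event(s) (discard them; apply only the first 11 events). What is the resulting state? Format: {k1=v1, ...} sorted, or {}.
Keep first 11 events (discard last 1):
  after event 1 (t=2: INC max by 2): {max=2}
  after event 2 (t=5: DEC count by 7): {count=-7, max=2}
  after event 3 (t=12: SET count = -15): {count=-15, max=2}
  after event 4 (t=16: SET max = 42): {count=-15, max=42}
  after event 5 (t=26: SET count = 33): {count=33, max=42}
  after event 6 (t=27: SET count = 10): {count=10, max=42}
  after event 7 (t=30: INC total by 1): {count=10, max=42, total=1}
  after event 8 (t=36: DEC count by 2): {count=8, max=42, total=1}
  after event 9 (t=38: INC total by 10): {count=8, max=42, total=11}
  after event 10 (t=40: INC count by 5): {count=13, max=42, total=11}
  after event 11 (t=44: DEL count): {max=42, total=11}

Answer: {max=42, total=11}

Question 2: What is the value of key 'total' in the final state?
Answer: 11

Derivation:
Track key 'total' through all 12 events:
  event 1 (t=2: INC max by 2): total unchanged
  event 2 (t=5: DEC count by 7): total unchanged
  event 3 (t=12: SET count = -15): total unchanged
  event 4 (t=16: SET max = 42): total unchanged
  event 5 (t=26: SET count = 33): total unchanged
  event 6 (t=27: SET count = 10): total unchanged
  event 7 (t=30: INC total by 1): total (absent) -> 1
  event 8 (t=36: DEC count by 2): total unchanged
  event 9 (t=38: INC total by 10): total 1 -> 11
  event 10 (t=40: INC count by 5): total unchanged
  event 11 (t=44: DEL count): total unchanged
  event 12 (t=48: INC count by 5): total unchanged
Final: total = 11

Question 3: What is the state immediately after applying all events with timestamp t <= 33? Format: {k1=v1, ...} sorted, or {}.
Answer: {count=10, max=42, total=1}

Derivation:
Apply events with t <= 33 (7 events):
  after event 1 (t=2: INC max by 2): {max=2}
  after event 2 (t=5: DEC count by 7): {count=-7, max=2}
  after event 3 (t=12: SET count = -15): {count=-15, max=2}
  after event 4 (t=16: SET max = 42): {count=-15, max=42}
  after event 5 (t=26: SET count = 33): {count=33, max=42}
  after event 6 (t=27: SET count = 10): {count=10, max=42}
  after event 7 (t=30: INC total by 1): {count=10, max=42, total=1}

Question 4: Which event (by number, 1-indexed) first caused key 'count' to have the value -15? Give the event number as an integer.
Looking for first event where count becomes -15:
  event 2: count = -7
  event 3: count -7 -> -15  <-- first match

Answer: 3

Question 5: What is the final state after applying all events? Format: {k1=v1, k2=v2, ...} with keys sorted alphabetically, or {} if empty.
Answer: {count=5, max=42, total=11}

Derivation:
  after event 1 (t=2: INC max by 2): {max=2}
  after event 2 (t=5: DEC count by 7): {count=-7, max=2}
  after event 3 (t=12: SET count = -15): {count=-15, max=2}
  after event 4 (t=16: SET max = 42): {count=-15, max=42}
  after event 5 (t=26: SET count = 33): {count=33, max=42}
  after event 6 (t=27: SET count = 10): {count=10, max=42}
  after event 7 (t=30: INC total by 1): {count=10, max=42, total=1}
  after event 8 (t=36: DEC count by 2): {count=8, max=42, total=1}
  after event 9 (t=38: INC total by 10): {count=8, max=42, total=11}
  after event 10 (t=40: INC count by 5): {count=13, max=42, total=11}
  after event 11 (t=44: DEL count): {max=42, total=11}
  after event 12 (t=48: INC count by 5): {count=5, max=42, total=11}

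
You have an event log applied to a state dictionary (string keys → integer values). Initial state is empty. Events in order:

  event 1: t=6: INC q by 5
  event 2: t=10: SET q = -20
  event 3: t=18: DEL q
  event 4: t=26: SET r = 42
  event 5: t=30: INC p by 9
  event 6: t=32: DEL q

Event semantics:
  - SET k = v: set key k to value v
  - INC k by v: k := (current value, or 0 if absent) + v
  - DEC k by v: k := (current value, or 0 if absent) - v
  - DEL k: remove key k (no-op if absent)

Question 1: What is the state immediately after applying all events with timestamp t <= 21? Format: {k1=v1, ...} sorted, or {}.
Answer: {}

Derivation:
Apply events with t <= 21 (3 events):
  after event 1 (t=6: INC q by 5): {q=5}
  after event 2 (t=10: SET q = -20): {q=-20}
  after event 3 (t=18: DEL q): {}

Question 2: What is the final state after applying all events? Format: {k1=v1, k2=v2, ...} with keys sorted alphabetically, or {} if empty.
Answer: {p=9, r=42}

Derivation:
  after event 1 (t=6: INC q by 5): {q=5}
  after event 2 (t=10: SET q = -20): {q=-20}
  after event 3 (t=18: DEL q): {}
  after event 4 (t=26: SET r = 42): {r=42}
  after event 5 (t=30: INC p by 9): {p=9, r=42}
  after event 6 (t=32: DEL q): {p=9, r=42}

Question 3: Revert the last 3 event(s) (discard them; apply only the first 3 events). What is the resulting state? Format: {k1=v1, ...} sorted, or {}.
Keep first 3 events (discard last 3):
  after event 1 (t=6: INC q by 5): {q=5}
  after event 2 (t=10: SET q = -20): {q=-20}
  after event 3 (t=18: DEL q): {}

Answer: {}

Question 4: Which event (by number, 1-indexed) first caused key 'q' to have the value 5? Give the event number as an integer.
Answer: 1

Derivation:
Looking for first event where q becomes 5:
  event 1: q (absent) -> 5  <-- first match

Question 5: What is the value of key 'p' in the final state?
Track key 'p' through all 6 events:
  event 1 (t=6: INC q by 5): p unchanged
  event 2 (t=10: SET q = -20): p unchanged
  event 3 (t=18: DEL q): p unchanged
  event 4 (t=26: SET r = 42): p unchanged
  event 5 (t=30: INC p by 9): p (absent) -> 9
  event 6 (t=32: DEL q): p unchanged
Final: p = 9

Answer: 9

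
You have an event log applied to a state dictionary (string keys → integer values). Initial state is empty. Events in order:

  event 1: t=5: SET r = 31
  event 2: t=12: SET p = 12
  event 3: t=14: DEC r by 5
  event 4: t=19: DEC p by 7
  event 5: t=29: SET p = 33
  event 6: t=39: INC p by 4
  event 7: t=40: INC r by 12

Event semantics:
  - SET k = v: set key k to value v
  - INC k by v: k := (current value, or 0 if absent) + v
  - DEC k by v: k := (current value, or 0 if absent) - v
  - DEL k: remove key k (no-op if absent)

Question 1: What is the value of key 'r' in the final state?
Answer: 38

Derivation:
Track key 'r' through all 7 events:
  event 1 (t=5: SET r = 31): r (absent) -> 31
  event 2 (t=12: SET p = 12): r unchanged
  event 3 (t=14: DEC r by 5): r 31 -> 26
  event 4 (t=19: DEC p by 7): r unchanged
  event 5 (t=29: SET p = 33): r unchanged
  event 6 (t=39: INC p by 4): r unchanged
  event 7 (t=40: INC r by 12): r 26 -> 38
Final: r = 38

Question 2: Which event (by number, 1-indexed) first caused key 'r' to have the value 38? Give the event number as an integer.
Answer: 7

Derivation:
Looking for first event where r becomes 38:
  event 1: r = 31
  event 2: r = 31
  event 3: r = 26
  event 4: r = 26
  event 5: r = 26
  event 6: r = 26
  event 7: r 26 -> 38  <-- first match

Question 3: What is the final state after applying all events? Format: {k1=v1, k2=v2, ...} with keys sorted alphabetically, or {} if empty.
  after event 1 (t=5: SET r = 31): {r=31}
  after event 2 (t=12: SET p = 12): {p=12, r=31}
  after event 3 (t=14: DEC r by 5): {p=12, r=26}
  after event 4 (t=19: DEC p by 7): {p=5, r=26}
  after event 5 (t=29: SET p = 33): {p=33, r=26}
  after event 6 (t=39: INC p by 4): {p=37, r=26}
  after event 7 (t=40: INC r by 12): {p=37, r=38}

Answer: {p=37, r=38}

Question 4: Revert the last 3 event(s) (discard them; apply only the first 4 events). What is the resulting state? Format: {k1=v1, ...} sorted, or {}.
Keep first 4 events (discard last 3):
  after event 1 (t=5: SET r = 31): {r=31}
  after event 2 (t=12: SET p = 12): {p=12, r=31}
  after event 3 (t=14: DEC r by 5): {p=12, r=26}
  after event 4 (t=19: DEC p by 7): {p=5, r=26}

Answer: {p=5, r=26}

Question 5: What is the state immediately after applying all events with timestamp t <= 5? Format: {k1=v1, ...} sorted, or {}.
Answer: {r=31}

Derivation:
Apply events with t <= 5 (1 events):
  after event 1 (t=5: SET r = 31): {r=31}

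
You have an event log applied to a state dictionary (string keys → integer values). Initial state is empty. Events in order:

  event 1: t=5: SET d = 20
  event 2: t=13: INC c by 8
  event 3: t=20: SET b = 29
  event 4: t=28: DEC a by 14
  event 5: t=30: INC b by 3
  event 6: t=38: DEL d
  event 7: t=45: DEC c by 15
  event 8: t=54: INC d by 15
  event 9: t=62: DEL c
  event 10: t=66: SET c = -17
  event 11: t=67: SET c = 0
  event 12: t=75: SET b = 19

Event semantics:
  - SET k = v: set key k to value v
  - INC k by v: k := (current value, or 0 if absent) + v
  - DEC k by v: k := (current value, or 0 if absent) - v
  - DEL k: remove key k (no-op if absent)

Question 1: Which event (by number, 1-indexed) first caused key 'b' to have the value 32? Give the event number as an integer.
Answer: 5

Derivation:
Looking for first event where b becomes 32:
  event 3: b = 29
  event 4: b = 29
  event 5: b 29 -> 32  <-- first match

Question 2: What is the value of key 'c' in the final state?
Track key 'c' through all 12 events:
  event 1 (t=5: SET d = 20): c unchanged
  event 2 (t=13: INC c by 8): c (absent) -> 8
  event 3 (t=20: SET b = 29): c unchanged
  event 4 (t=28: DEC a by 14): c unchanged
  event 5 (t=30: INC b by 3): c unchanged
  event 6 (t=38: DEL d): c unchanged
  event 7 (t=45: DEC c by 15): c 8 -> -7
  event 8 (t=54: INC d by 15): c unchanged
  event 9 (t=62: DEL c): c -7 -> (absent)
  event 10 (t=66: SET c = -17): c (absent) -> -17
  event 11 (t=67: SET c = 0): c -17 -> 0
  event 12 (t=75: SET b = 19): c unchanged
Final: c = 0

Answer: 0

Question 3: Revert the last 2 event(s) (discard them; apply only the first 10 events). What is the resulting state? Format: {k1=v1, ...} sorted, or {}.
Answer: {a=-14, b=32, c=-17, d=15}

Derivation:
Keep first 10 events (discard last 2):
  after event 1 (t=5: SET d = 20): {d=20}
  after event 2 (t=13: INC c by 8): {c=8, d=20}
  after event 3 (t=20: SET b = 29): {b=29, c=8, d=20}
  after event 4 (t=28: DEC a by 14): {a=-14, b=29, c=8, d=20}
  after event 5 (t=30: INC b by 3): {a=-14, b=32, c=8, d=20}
  after event 6 (t=38: DEL d): {a=-14, b=32, c=8}
  after event 7 (t=45: DEC c by 15): {a=-14, b=32, c=-7}
  after event 8 (t=54: INC d by 15): {a=-14, b=32, c=-7, d=15}
  after event 9 (t=62: DEL c): {a=-14, b=32, d=15}
  after event 10 (t=66: SET c = -17): {a=-14, b=32, c=-17, d=15}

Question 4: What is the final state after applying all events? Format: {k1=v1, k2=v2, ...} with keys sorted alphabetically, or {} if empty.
  after event 1 (t=5: SET d = 20): {d=20}
  after event 2 (t=13: INC c by 8): {c=8, d=20}
  after event 3 (t=20: SET b = 29): {b=29, c=8, d=20}
  after event 4 (t=28: DEC a by 14): {a=-14, b=29, c=8, d=20}
  after event 5 (t=30: INC b by 3): {a=-14, b=32, c=8, d=20}
  after event 6 (t=38: DEL d): {a=-14, b=32, c=8}
  after event 7 (t=45: DEC c by 15): {a=-14, b=32, c=-7}
  after event 8 (t=54: INC d by 15): {a=-14, b=32, c=-7, d=15}
  after event 9 (t=62: DEL c): {a=-14, b=32, d=15}
  after event 10 (t=66: SET c = -17): {a=-14, b=32, c=-17, d=15}
  after event 11 (t=67: SET c = 0): {a=-14, b=32, c=0, d=15}
  after event 12 (t=75: SET b = 19): {a=-14, b=19, c=0, d=15}

Answer: {a=-14, b=19, c=0, d=15}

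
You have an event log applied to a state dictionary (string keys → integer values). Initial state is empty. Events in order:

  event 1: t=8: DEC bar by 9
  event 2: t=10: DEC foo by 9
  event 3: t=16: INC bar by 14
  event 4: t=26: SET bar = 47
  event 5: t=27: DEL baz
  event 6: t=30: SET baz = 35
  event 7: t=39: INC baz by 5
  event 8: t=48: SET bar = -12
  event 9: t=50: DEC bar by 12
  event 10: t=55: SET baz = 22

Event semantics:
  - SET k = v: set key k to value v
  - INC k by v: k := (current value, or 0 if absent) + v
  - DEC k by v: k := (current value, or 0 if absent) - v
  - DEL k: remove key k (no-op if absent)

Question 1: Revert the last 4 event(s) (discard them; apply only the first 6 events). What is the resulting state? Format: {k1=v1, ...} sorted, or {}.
Answer: {bar=47, baz=35, foo=-9}

Derivation:
Keep first 6 events (discard last 4):
  after event 1 (t=8: DEC bar by 9): {bar=-9}
  after event 2 (t=10: DEC foo by 9): {bar=-9, foo=-9}
  after event 3 (t=16: INC bar by 14): {bar=5, foo=-9}
  after event 4 (t=26: SET bar = 47): {bar=47, foo=-9}
  after event 5 (t=27: DEL baz): {bar=47, foo=-9}
  after event 6 (t=30: SET baz = 35): {bar=47, baz=35, foo=-9}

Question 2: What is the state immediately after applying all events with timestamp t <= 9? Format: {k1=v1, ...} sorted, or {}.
Apply events with t <= 9 (1 events):
  after event 1 (t=8: DEC bar by 9): {bar=-9}

Answer: {bar=-9}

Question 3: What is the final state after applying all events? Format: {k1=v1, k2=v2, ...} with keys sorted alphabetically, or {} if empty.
Answer: {bar=-24, baz=22, foo=-9}

Derivation:
  after event 1 (t=8: DEC bar by 9): {bar=-9}
  after event 2 (t=10: DEC foo by 9): {bar=-9, foo=-9}
  after event 3 (t=16: INC bar by 14): {bar=5, foo=-9}
  after event 4 (t=26: SET bar = 47): {bar=47, foo=-9}
  after event 5 (t=27: DEL baz): {bar=47, foo=-9}
  after event 6 (t=30: SET baz = 35): {bar=47, baz=35, foo=-9}
  after event 7 (t=39: INC baz by 5): {bar=47, baz=40, foo=-9}
  after event 8 (t=48: SET bar = -12): {bar=-12, baz=40, foo=-9}
  after event 9 (t=50: DEC bar by 12): {bar=-24, baz=40, foo=-9}
  after event 10 (t=55: SET baz = 22): {bar=-24, baz=22, foo=-9}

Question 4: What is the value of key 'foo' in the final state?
Answer: -9

Derivation:
Track key 'foo' through all 10 events:
  event 1 (t=8: DEC bar by 9): foo unchanged
  event 2 (t=10: DEC foo by 9): foo (absent) -> -9
  event 3 (t=16: INC bar by 14): foo unchanged
  event 4 (t=26: SET bar = 47): foo unchanged
  event 5 (t=27: DEL baz): foo unchanged
  event 6 (t=30: SET baz = 35): foo unchanged
  event 7 (t=39: INC baz by 5): foo unchanged
  event 8 (t=48: SET bar = -12): foo unchanged
  event 9 (t=50: DEC bar by 12): foo unchanged
  event 10 (t=55: SET baz = 22): foo unchanged
Final: foo = -9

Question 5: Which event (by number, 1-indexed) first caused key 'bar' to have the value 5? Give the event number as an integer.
Answer: 3

Derivation:
Looking for first event where bar becomes 5:
  event 1: bar = -9
  event 2: bar = -9
  event 3: bar -9 -> 5  <-- first match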